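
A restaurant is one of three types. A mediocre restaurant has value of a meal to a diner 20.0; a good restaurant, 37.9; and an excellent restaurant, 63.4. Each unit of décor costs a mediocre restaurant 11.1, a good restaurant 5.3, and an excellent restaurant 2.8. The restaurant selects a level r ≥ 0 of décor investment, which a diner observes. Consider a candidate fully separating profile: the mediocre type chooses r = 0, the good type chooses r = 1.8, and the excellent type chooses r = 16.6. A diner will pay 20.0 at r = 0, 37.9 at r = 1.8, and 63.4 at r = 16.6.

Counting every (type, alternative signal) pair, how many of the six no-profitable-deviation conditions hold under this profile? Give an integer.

4

Good (own payoff 37.9 − 5.3×1.8 = 28.36): to r=0 gives 20.0 → no gain ✓; to r=16.6 gives 63.4 − 5.3×16.6 = -24.58 → no gain ✓.
Mediocre (own payoff 20.0): to r=1.8 gives 37.9 − 11.1×1.8 = 17.92 → no gain ✓; to r=16.6 gives 63.4 − 11.1×16.6 = -120.86 → no gain ✓.
Excellent (own payoff 63.4 − 2.8×16.6 = 16.92): to r=0 gives 20.0 → profitable ✗; to r=1.8 gives 37.9 − 2.8×1.8 = 32.86 → profitable ✗.
4 of the 6 constraints hold; not an equilibrium.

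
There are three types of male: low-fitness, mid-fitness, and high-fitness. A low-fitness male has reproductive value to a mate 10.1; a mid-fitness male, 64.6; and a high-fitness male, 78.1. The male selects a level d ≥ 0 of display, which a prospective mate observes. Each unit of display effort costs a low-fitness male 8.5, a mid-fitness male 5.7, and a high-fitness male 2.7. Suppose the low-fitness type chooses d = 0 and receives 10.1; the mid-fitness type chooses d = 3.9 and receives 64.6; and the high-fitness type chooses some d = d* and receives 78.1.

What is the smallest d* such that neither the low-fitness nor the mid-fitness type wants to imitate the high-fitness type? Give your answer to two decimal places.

8.00

Low-fitness type (on-path payoff 10.1) won't mimic when 10.1 ≥ 78.1 − 8.5·d*, i.e. d* ≥ 8.00.
Mid-fitness type (on-path payoff 64.6 − 5.7×3.9 = 42.37) won't mimic when 42.37 ≥ 78.1 − 5.7·d*, i.e. d* ≥ 6.27.
Both must hold, so d* = max(8.00, 6.27) = 8.00. The low-fitness type's constraint binds.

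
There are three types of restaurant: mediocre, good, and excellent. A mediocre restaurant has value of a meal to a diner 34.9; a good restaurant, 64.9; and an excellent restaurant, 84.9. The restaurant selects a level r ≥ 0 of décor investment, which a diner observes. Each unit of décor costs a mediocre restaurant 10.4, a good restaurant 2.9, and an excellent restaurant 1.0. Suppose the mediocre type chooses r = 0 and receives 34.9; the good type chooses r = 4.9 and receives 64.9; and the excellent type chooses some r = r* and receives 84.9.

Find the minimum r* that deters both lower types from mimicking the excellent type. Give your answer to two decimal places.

11.80

Mediocre type (on-path payoff 34.9) won't mimic when 34.9 ≥ 84.9 − 10.4·r*, i.e. r* ≥ 4.81.
Good type (on-path payoff 64.9 − 2.9×4.9 = 50.69) won't mimic when 50.69 ≥ 84.9 − 2.9·r*, i.e. r* ≥ 11.80.
Both must hold, so r* = max(4.81, 11.80) = 11.80. The good type's constraint binds.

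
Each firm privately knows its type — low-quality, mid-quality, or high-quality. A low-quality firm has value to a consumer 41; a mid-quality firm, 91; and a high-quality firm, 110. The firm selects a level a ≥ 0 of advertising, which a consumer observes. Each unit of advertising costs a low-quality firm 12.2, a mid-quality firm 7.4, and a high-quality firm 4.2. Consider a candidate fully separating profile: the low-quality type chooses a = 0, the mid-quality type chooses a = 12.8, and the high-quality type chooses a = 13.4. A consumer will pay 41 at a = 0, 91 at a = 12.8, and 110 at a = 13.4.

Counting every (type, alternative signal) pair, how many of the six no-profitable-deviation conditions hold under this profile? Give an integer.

Mid-quality (own payoff 91 − 7.4×12.8 = -3.72): to a=0 gives 41 → profitable ✗; to a=13.4 gives 110 − 7.4×13.4 = 10.84 → profitable ✗.
High-quality (own payoff 110 − 4.2×13.4 = 53.72): to a=0 gives 41 → no gain ✓; to a=12.8 gives 91 − 4.2×12.8 = 37.24 → no gain ✓.
Low-quality (own payoff 41): to a=12.8 gives 91 − 12.2×12.8 = -65.16 → no gain ✓; to a=13.4 gives 110 − 12.2×13.4 = -53.48 → no gain ✓.
4 of the 6 constraints hold; not an equilibrium.

4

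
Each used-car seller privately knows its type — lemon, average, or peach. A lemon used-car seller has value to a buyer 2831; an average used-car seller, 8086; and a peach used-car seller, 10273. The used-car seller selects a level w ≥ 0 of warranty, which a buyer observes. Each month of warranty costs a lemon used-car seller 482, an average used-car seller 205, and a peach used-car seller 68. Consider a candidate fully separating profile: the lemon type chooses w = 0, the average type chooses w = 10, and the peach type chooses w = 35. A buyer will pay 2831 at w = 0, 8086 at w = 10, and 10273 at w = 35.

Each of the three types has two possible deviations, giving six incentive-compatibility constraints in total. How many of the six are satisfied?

5

Peach (own payoff 10273 − 68×35 = 7893): to w=0 gives 2831 → no gain ✓; to w=10 gives 8086 − 68×10 = 7406 → no gain ✓.
Lemon (own payoff 2831): to w=10 gives 8086 − 482×10 = 3266 → profitable ✗; to w=35 gives 10273 − 482×35 = -6597 → no gain ✓.
Average (own payoff 8086 − 205×10 = 6036): to w=0 gives 2831 → no gain ✓; to w=35 gives 10273 − 205×35 = 3098 → no gain ✓.
5 of the 6 constraints hold; not an equilibrium.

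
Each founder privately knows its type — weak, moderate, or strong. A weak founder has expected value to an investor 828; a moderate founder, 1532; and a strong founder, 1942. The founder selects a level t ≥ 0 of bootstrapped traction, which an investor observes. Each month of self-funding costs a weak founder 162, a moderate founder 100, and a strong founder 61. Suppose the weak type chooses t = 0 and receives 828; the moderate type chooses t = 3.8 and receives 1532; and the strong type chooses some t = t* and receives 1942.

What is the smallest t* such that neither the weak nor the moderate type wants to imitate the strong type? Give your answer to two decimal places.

7.90

Weak type (on-path payoff 828) won't mimic when 828 ≥ 1942 − 162·t*, i.e. t* ≥ 6.88.
Moderate type (on-path payoff 1532 − 100×3.8 = 1152) won't mimic when 1152 ≥ 1942 − 100·t*, i.e. t* ≥ 7.90.
Both must hold, so t* = max(6.88, 7.90) = 7.90. The moderate type's constraint binds.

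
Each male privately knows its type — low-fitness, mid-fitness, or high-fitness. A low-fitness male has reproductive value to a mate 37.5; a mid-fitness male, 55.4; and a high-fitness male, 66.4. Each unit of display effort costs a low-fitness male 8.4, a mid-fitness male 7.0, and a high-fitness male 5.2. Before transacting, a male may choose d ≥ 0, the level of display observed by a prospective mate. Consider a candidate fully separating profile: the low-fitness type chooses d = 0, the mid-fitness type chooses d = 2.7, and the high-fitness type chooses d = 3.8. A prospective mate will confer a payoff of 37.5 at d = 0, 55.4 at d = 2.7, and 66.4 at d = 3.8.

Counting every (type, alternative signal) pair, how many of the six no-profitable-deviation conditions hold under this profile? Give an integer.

4

Mid-fitness (own payoff 55.4 − 7.0×2.7 = 36.5): to d=0 gives 37.5 → profitable ✗; to d=3.8 gives 66.4 − 7.0×3.8 = 39.8 → profitable ✗.
Low-fitness (own payoff 37.5): to d=2.7 gives 55.4 − 8.4×2.7 = 32.72 → no gain ✓; to d=3.8 gives 66.4 − 8.4×3.8 = 34.48 → no gain ✓.
High-fitness (own payoff 66.4 − 5.2×3.8 = 46.64): to d=0 gives 37.5 → no gain ✓; to d=2.7 gives 55.4 − 5.2×2.7 = 41.36 → no gain ✓.
4 of the 6 constraints hold; not an equilibrium.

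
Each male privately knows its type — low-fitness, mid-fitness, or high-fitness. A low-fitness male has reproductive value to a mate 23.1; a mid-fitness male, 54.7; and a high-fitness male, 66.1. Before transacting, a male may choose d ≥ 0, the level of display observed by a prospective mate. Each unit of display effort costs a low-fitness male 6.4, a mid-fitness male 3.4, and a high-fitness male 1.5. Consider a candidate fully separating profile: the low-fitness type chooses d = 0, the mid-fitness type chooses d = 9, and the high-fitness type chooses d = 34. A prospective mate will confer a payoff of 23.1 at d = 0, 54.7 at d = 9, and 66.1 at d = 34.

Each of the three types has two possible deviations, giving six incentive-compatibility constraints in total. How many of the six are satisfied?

Mid-fitness (own payoff 54.7 − 3.4×9 = 24.1): to d=0 gives 23.1 → no gain ✓; to d=34 gives 66.1 − 3.4×34 = -49.5 → no gain ✓.
Low-fitness (own payoff 23.1): to d=9 gives 54.7 − 6.4×9 = -2.9 → no gain ✓; to d=34 gives 66.1 − 6.4×34 = -151.5 → no gain ✓.
High-fitness (own payoff 66.1 − 1.5×34 = 15.1): to d=0 gives 23.1 → profitable ✗; to d=9 gives 54.7 − 1.5×9 = 41.2 → profitable ✗.
4 of the 6 constraints hold; not an equilibrium.

4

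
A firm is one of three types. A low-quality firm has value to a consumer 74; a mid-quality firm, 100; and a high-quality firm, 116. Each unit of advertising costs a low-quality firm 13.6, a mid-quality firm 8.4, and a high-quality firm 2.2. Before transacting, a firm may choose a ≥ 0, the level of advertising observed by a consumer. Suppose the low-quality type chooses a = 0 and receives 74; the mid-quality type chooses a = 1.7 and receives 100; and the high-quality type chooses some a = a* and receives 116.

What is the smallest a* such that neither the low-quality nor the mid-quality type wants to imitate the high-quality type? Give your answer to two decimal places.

3.60

Low-quality type (on-path payoff 74) won't mimic when 74 ≥ 116 − 13.6·a*, i.e. a* ≥ 3.09.
Mid-quality type (on-path payoff 100 − 8.4×1.7 = 85.72) won't mimic when 85.72 ≥ 116 − 8.4·a*, i.e. a* ≥ 3.60.
Both must hold, so a* = max(3.09, 3.60) = 3.60. The mid-quality type's constraint binds.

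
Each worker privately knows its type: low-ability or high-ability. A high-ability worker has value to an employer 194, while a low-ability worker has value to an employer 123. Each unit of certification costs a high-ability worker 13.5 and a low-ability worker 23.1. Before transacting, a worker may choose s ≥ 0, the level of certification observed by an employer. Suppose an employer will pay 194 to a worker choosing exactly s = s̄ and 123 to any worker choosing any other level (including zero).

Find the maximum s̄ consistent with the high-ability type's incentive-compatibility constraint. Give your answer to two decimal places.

Choosing s̄ yields the high-ability type 194 − 13.5·s̄; choosing zero yields 123.
The high-ability type is indifferent at 194 − 13.5·s̄ = 123, i.e. s̄ = (194 − 123) / 13.5 ≈ 5.26.
For any s̄ above 5.26 the high-ability type would rather pool at zero, so separation collapses.

5.26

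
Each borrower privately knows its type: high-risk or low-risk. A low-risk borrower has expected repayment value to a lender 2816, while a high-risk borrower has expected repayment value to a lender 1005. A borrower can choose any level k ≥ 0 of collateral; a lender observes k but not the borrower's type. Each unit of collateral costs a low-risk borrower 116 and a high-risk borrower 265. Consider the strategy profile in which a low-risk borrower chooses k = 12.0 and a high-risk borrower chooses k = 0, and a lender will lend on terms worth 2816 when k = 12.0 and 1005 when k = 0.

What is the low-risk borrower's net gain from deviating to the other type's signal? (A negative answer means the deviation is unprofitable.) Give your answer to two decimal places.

-419.00

Playing k = 12.0 the low-risk borrower receives 2816 − 116 × 12.0 = 1424.
Deviating to k = 0 yields 1005 instead.
Gain from deviating: 1005 − 1424 = -419.00.
The gain is negative, so the low-risk type's incentive-compatibility constraint is satisfied.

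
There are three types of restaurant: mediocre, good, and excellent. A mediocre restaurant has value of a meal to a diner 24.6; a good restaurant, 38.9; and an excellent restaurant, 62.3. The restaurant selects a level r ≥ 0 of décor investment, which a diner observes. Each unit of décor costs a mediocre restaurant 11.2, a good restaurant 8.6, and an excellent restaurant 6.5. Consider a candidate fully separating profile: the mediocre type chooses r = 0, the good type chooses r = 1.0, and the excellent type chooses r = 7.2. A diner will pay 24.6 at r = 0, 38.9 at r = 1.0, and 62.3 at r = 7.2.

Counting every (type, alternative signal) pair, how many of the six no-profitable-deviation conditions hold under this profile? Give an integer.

Mediocre (own payoff 24.6): to r=1.0 gives 38.9 − 11.2×1.0 = 27.7 → profitable ✗; to r=7.2 gives 62.3 − 11.2×7.2 = -18.34 → no gain ✓.
Excellent (own payoff 62.3 − 6.5×7.2 = 15.5): to r=0 gives 24.6 → profitable ✗; to r=1.0 gives 38.9 − 6.5×1.0 = 32.4 → profitable ✗.
Good (own payoff 38.9 − 8.6×1.0 = 30.3): to r=0 gives 24.6 → no gain ✓; to r=7.2 gives 62.3 − 8.6×7.2 = 0.38 → no gain ✓.
3 of the 6 constraints hold; not an equilibrium.

3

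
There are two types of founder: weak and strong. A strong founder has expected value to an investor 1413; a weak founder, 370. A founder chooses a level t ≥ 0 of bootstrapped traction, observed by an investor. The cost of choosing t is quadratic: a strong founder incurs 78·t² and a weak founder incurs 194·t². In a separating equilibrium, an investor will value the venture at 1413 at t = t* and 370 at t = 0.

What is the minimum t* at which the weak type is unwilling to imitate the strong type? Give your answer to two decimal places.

2.32

The weak type at t = 0 receives 370; imitating at t* yields 1413 − 194·t*².
Indifference: 370 = 1413 − 194·t*², so t*² = (1413 − 370) / 194 ≈ 5.3763.
t* = √5.3763 ≈ 2.32.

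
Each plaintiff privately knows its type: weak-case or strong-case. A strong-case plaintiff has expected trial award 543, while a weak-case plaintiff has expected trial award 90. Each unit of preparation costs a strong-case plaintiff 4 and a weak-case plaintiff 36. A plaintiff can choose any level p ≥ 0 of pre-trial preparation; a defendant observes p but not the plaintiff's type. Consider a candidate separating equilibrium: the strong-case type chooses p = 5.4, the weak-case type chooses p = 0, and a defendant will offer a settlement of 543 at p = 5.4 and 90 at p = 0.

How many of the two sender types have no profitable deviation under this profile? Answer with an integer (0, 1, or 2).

1

Strong-case type: signal → 543 − 4 × 5.4 = 521.4; deviate to 0 → 90. IC holds (521.4 ≥ 90).
Weak-case type: stay at 0 → 90; mimic → 543 − 36 × 5.4 = 348.6. IC fails (90 < 348.6).
1 of 2 constraints hold, so this profile is not an equilibrium.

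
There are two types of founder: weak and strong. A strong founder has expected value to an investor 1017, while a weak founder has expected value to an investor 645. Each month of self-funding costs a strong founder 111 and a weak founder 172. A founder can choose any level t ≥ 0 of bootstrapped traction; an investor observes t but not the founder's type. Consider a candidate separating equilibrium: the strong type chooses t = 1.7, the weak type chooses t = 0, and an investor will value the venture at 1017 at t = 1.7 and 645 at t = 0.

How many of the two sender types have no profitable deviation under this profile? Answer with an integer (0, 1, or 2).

Strong type: signal → 1017 − 111 × 1.7 = 828.3; deviate to 0 → 645. IC holds (828.3 ≥ 645).
Weak type: stay at 0 → 645; mimic → 1017 − 172 × 1.7 = 724.6. IC fails (645 < 724.6).
1 of 2 constraints hold, so this profile is not an equilibrium.

1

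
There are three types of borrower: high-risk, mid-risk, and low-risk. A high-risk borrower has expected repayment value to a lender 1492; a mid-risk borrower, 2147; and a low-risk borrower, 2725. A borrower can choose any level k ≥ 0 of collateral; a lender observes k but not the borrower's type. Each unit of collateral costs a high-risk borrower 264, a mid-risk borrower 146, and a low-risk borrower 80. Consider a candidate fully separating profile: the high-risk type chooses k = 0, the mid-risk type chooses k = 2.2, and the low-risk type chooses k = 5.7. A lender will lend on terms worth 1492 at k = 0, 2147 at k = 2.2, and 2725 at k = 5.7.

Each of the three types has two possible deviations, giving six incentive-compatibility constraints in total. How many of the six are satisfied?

4

Mid-risk (own payoff 2147 − 146×2.2 = 1825.8): to k=0 gives 1492 → no gain ✓; to k=5.7 gives 2725 − 146×5.7 = 1892.8 → profitable ✗.
Low-risk (own payoff 2725 − 80×5.7 = 2269): to k=0 gives 1492 → no gain ✓; to k=2.2 gives 2147 − 80×2.2 = 1971 → no gain ✓.
High-risk (own payoff 1492): to k=2.2 gives 2147 − 264×2.2 = 1566.2 → profitable ✗; to k=5.7 gives 2725 − 264×5.7 = 1220.2 → no gain ✓.
4 of the 6 constraints hold; not an equilibrium.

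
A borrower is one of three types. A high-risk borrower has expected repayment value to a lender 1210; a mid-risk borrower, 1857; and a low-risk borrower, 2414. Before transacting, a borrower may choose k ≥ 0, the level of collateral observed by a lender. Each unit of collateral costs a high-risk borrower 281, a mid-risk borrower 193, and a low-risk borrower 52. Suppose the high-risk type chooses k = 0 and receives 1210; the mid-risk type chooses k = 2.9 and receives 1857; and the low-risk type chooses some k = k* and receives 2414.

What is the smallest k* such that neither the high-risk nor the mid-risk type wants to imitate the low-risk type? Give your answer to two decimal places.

5.79

Mid-risk type (on-path payoff 1857 − 193×2.9 = 1297.3) won't mimic when 1297.3 ≥ 2414 − 193·k*, i.e. k* ≥ 5.79.
High-risk type (on-path payoff 1210) won't mimic when 1210 ≥ 2414 − 281·k*, i.e. k* ≥ 4.28.
Both must hold, so k* = max(4.28, 5.79) = 5.79. The mid-risk type's constraint binds.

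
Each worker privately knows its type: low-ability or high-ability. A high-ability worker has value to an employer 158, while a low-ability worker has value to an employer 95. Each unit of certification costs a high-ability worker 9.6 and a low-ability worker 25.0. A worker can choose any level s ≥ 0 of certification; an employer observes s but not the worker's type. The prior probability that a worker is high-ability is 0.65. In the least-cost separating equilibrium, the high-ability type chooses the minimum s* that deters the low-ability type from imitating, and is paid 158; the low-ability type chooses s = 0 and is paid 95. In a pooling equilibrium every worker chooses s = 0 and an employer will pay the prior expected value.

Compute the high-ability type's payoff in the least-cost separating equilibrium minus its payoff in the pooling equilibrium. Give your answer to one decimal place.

-2.1

Least-cost separating signal: s* solves 95 = 158 − 25.0·s*, so s* = (158 − 95)/25.0 = 2.52.
High-ability type's separating payoff: 158 − 9.6 × s* = 158 − 9.6 × (158 − 95)/25.0 = 158 − 604.8/25.0 = 133.808.
Pooling payoff: 0.65 × 158 + 0.35 × 95 = 135.95.
Difference: 133.808 − 135.95 = -2.142, i.e. -2.1 to one decimal place.
The high-ability type would prefer the pooling outcome.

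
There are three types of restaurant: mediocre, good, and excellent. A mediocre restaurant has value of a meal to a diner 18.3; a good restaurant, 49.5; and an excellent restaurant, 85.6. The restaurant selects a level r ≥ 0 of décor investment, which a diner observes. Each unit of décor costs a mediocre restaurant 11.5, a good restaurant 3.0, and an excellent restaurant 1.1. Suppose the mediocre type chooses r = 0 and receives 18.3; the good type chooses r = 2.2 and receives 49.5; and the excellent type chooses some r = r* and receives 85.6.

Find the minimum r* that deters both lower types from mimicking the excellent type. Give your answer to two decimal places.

Good type (on-path payoff 49.5 − 3.0×2.2 = 42.9) won't mimic when 42.9 ≥ 85.6 − 3.0·r*, i.e. r* ≥ 14.23.
Mediocre type (on-path payoff 18.3) won't mimic when 18.3 ≥ 85.6 − 11.5·r*, i.e. r* ≥ 5.85.
Both must hold, so r* = max(5.85, 14.23) = 14.23. The good type's constraint binds.

14.23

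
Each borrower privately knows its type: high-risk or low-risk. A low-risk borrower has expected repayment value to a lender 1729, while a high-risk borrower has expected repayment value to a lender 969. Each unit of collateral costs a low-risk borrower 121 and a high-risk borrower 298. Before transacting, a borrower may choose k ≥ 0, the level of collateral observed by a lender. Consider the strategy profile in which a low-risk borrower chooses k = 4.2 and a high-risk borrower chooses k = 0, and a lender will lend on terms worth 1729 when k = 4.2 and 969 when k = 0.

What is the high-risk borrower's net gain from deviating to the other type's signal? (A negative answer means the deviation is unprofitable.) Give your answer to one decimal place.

-491.6

Playing k = 0 the high-risk borrower receives 969.
Deviating to k = 4.2 brings payment 1729 at cost 298 × 4.2 = 1251.6, netting 477.4.
Gain from deviating: 477.4 − 969 = -491.6.
The gain is negative, so the high-risk type's incentive-compatibility constraint is satisfied.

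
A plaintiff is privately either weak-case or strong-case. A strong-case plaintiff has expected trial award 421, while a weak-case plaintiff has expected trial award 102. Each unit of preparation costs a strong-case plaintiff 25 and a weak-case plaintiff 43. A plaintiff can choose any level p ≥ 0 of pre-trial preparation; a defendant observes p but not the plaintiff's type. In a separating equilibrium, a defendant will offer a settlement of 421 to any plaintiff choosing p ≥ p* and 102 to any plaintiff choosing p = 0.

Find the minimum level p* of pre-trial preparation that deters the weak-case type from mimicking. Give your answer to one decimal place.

A weak-case plaintiff choosing p = 0 receives 102.
Imitating at p* instead would pay 421 at cost 43·p*, netting 421 − 43·p*.
Indifference: 102 = 421 − 43·p*, so p* = (421 − 102) / 43 ≈ 7.4.
At p* the weak-case type's incentive constraint just binds; the strong-case type strictly prefers p* since its per-unit cost is lower.

7.4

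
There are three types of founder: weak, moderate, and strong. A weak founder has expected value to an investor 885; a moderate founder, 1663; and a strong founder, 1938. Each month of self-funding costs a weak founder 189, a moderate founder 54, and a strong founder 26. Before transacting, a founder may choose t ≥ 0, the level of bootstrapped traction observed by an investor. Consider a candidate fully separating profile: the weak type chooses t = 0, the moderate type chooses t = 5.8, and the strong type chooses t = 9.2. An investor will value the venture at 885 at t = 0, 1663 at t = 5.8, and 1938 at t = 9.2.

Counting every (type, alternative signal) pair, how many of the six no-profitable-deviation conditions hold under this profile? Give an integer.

5

Moderate (own payoff 1663 − 54×5.8 = 1349.8): to t=0 gives 885 → no gain ✓; to t=9.2 gives 1938 − 54×9.2 = 1441.2 → profitable ✗.
Weak (own payoff 885): to t=5.8 gives 1663 − 189×5.8 = 566.8 → no gain ✓; to t=9.2 gives 1938 − 189×9.2 = 199.2 → no gain ✓.
Strong (own payoff 1938 − 26×9.2 = 1698.8): to t=0 gives 885 → no gain ✓; to t=5.8 gives 1663 − 26×5.8 = 1512.2 → no gain ✓.
5 of the 6 constraints hold; not an equilibrium.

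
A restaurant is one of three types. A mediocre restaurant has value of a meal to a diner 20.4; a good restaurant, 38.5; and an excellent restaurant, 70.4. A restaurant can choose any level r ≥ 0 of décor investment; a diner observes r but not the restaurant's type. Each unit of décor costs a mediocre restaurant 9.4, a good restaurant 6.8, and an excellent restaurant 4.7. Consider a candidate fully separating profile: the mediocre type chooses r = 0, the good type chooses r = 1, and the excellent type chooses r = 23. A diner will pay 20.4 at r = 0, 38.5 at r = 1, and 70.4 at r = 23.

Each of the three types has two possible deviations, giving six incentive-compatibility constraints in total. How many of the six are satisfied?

3

Mediocre (own payoff 20.4): to r=1 gives 38.5 − 9.4×1 = 29.1 → profitable ✗; to r=23 gives 70.4 − 9.4×23 = -145.8 → no gain ✓.
Good (own payoff 38.5 − 6.8×1 = 31.7): to r=0 gives 20.4 → no gain ✓; to r=23 gives 70.4 − 6.8×23 = -86 → no gain ✓.
Excellent (own payoff 70.4 − 4.7×23 = -37.7): to r=0 gives 20.4 → profitable ✗; to r=1 gives 38.5 − 4.7×1 = 33.8 → profitable ✗.
3 of the 6 constraints hold; not an equilibrium.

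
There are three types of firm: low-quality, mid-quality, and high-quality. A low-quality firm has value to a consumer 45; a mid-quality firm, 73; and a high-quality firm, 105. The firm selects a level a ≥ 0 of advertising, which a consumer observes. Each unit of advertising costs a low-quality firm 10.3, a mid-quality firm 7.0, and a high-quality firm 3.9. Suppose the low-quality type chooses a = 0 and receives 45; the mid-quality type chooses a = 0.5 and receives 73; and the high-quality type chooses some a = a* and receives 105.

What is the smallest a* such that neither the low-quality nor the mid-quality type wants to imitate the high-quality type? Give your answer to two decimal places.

Mid-quality type (on-path payoff 73 − 7.0×0.5 = 69.5) won't mimic when 69.5 ≥ 105 − 7.0·a*, i.e. a* ≥ 5.07.
Low-quality type (on-path payoff 45) won't mimic when 45 ≥ 105 − 10.3·a*, i.e. a* ≥ 5.83.
Both must hold, so a* = max(5.83, 5.07) = 5.83. The low-quality type's constraint binds.

5.83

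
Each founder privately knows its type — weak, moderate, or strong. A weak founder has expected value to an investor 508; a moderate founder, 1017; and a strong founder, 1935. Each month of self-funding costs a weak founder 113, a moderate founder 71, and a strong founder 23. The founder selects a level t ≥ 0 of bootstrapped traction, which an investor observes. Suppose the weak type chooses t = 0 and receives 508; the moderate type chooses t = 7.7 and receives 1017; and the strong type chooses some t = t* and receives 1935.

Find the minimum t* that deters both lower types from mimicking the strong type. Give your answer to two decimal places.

Moderate type (on-path payoff 1017 − 71×7.7 = 470.3) won't mimic when 470.3 ≥ 1935 − 71·t*, i.e. t* ≥ 20.63.
Weak type (on-path payoff 508) won't mimic when 508 ≥ 1935 − 113·t*, i.e. t* ≥ 12.63.
Both must hold, so t* = max(12.63, 20.63) = 20.63. The moderate type's constraint binds.

20.63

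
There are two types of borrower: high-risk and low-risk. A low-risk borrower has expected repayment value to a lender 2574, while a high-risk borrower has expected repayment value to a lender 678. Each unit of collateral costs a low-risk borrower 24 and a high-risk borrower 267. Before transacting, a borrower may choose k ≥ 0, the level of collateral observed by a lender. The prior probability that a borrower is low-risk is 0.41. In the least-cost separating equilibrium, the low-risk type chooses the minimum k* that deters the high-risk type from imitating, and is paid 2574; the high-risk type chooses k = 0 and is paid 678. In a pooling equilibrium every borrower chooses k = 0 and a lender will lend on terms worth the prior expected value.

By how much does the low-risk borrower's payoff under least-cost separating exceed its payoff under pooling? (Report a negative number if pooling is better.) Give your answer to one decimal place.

Least-cost separating signal: k* solves 678 = 2574 − 267·k*, so k* = (2574 − 678)/267 ≈ 7.1011.
Low-risk type's separating payoff: 2574 − 24 × k* = 2574 − 24 × (2574 − 678)/267 = 2574 − 45504/267 ≈ 2403.573.
Pooling payoff: 0.41 × 2574 + 0.59 × 678 = 1455.36.
Difference: 2403.573 − 1455.36 = 948.213, i.e. 948.2 to one decimal place.
The low-risk type prefers to separate.

948.2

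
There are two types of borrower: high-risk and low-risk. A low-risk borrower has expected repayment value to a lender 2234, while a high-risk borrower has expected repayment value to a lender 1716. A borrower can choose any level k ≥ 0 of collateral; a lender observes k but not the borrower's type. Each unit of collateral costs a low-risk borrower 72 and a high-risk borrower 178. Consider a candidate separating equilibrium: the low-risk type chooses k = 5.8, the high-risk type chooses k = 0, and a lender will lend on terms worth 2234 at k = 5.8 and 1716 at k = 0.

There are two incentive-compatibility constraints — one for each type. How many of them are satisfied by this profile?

Low-risk type: signal → 2234 − 72 × 5.8 = 1816.4; deviate to 0 → 1716. IC holds (1816.4 ≥ 1716).
High-risk type: stay at 0 → 1716; mimic → 2234 − 178 × 5.8 = 1201.6. IC holds (1716 ≥ 1201.6).
2 of 2 constraints hold, so this is a separating equilibrium.

2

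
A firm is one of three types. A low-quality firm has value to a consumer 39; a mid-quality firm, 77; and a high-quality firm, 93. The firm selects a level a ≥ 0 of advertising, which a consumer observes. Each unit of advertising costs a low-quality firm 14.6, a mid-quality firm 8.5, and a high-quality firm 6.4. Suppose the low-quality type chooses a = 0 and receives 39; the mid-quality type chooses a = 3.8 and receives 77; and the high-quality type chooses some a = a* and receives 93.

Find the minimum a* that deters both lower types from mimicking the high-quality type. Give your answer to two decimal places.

5.68

Low-quality type (on-path payoff 39) won't mimic when 39 ≥ 93 − 14.6·a*, i.e. a* ≥ 3.70.
Mid-quality type (on-path payoff 77 − 8.5×3.8 = 44.7) won't mimic when 44.7 ≥ 93 − 8.5·a*, i.e. a* ≥ 5.68.
Both must hold, so a* = max(3.70, 5.68) = 5.68. The mid-quality type's constraint binds.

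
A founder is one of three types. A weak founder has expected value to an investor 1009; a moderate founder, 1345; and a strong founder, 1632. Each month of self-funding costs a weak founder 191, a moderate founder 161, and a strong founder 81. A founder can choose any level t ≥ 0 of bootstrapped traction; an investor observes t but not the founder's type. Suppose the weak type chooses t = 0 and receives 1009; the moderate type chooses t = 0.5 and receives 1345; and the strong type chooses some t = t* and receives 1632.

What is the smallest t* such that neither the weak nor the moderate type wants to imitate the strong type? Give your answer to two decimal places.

3.26

Weak type (on-path payoff 1009) won't mimic when 1009 ≥ 1632 − 191·t*, i.e. t* ≥ 3.26.
Moderate type (on-path payoff 1345 − 161×0.5 = 1264.5) won't mimic when 1264.5 ≥ 1632 − 161·t*, i.e. t* ≥ 2.28.
Both must hold, so t* = max(3.26, 2.28) = 3.26. The weak type's constraint binds.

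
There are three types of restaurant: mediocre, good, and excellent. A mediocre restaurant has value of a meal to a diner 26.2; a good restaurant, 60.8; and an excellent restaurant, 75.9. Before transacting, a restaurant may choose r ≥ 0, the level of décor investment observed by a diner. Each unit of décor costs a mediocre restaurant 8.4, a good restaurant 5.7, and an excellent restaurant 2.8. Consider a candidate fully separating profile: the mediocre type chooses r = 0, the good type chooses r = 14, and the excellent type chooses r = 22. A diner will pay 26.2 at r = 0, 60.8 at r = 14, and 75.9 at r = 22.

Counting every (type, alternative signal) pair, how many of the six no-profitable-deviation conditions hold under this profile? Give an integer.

3

Good (own payoff 60.8 − 5.7×14 = -19): to r=0 gives 26.2 → profitable ✗; to r=22 gives 75.9 − 5.7×22 = -49.5 → no gain ✓.
Excellent (own payoff 75.9 − 2.8×22 = 14.3): to r=0 gives 26.2 → profitable ✗; to r=14 gives 60.8 − 2.8×14 = 21.6 → profitable ✗.
Mediocre (own payoff 26.2): to r=14 gives 60.8 − 8.4×14 = -56.8 → no gain ✓; to r=22 gives 75.9 − 8.4×22 = -108.9 → no gain ✓.
3 of the 6 constraints hold; not an equilibrium.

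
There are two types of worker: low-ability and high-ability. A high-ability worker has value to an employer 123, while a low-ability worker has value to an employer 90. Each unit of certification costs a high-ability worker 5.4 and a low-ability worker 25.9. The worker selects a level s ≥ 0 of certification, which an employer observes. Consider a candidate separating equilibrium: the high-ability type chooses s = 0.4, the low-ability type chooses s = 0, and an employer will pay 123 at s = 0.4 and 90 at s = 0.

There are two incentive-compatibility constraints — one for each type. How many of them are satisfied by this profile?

1

High-ability type: signal → 123 − 5.4 × 0.4 = 120.84; deviate to 0 → 90. IC holds (120.84 ≥ 90).
Low-ability type: stay at 0 → 90; mimic → 123 − 25.9 × 0.4 = 112.64. IC fails (90 < 112.64).
1 of 2 constraints hold, so this profile is not an equilibrium.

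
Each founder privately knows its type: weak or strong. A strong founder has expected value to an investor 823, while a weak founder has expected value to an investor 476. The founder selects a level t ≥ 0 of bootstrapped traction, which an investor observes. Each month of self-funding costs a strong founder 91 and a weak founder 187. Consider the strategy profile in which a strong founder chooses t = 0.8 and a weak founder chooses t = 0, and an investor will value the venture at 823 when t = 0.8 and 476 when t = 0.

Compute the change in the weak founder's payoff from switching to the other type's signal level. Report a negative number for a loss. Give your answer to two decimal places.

197.40

Playing t = 0 the weak founder receives 476.
Deviating to t = 0.8 brings payment 823 at cost 187 × 0.8 = 149.6, netting 673.4.
Gain from deviating: 673.4 − 476 = 197.40.
The gain is positive, so the weak type's incentive-compatibility constraint is violated — this profile is not a separating equilibrium.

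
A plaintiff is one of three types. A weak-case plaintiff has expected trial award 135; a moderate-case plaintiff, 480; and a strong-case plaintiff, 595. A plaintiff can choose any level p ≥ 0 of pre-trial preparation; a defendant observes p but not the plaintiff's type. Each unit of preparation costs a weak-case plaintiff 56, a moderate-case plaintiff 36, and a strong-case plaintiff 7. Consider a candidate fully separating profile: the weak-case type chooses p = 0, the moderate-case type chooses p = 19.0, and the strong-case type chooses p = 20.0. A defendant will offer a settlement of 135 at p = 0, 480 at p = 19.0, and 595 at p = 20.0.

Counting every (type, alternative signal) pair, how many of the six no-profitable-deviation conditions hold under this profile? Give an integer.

4

Strong-case (own payoff 595 − 7×20.0 = 455): to p=0 gives 135 → no gain ✓; to p=19.0 gives 480 − 7×19.0 = 347 → no gain ✓.
Moderate-case (own payoff 480 − 36×19.0 = -204): to p=0 gives 135 → profitable ✗; to p=20.0 gives 595 − 36×20.0 = -125 → profitable ✗.
Weak-case (own payoff 135): to p=19.0 gives 480 − 56×19.0 = -584 → no gain ✓; to p=20.0 gives 595 − 56×20.0 = -525 → no gain ✓.
4 of the 6 constraints hold; not an equilibrium.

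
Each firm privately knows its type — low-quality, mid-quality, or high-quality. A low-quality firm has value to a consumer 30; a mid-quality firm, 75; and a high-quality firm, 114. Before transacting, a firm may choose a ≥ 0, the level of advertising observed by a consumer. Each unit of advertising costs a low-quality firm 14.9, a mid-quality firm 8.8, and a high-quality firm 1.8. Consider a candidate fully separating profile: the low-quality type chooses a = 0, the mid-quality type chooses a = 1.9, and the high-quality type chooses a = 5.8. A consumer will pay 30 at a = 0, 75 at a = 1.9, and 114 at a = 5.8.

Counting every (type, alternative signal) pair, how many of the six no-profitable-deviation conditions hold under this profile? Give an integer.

Low-quality (own payoff 30): to a=1.9 gives 75 − 14.9×1.9 = 46.69 → profitable ✗; to a=5.8 gives 114 − 14.9×5.8 = 27.58 → no gain ✓.
High-quality (own payoff 114 − 1.8×5.8 = 103.56): to a=0 gives 30 → no gain ✓; to a=1.9 gives 75 − 1.8×1.9 = 71.58 → no gain ✓.
Mid-quality (own payoff 75 − 8.8×1.9 = 58.28): to a=0 gives 30 → no gain ✓; to a=5.8 gives 114 − 8.8×5.8 = 62.96 → profitable ✗.
4 of the 6 constraints hold; not an equilibrium.

4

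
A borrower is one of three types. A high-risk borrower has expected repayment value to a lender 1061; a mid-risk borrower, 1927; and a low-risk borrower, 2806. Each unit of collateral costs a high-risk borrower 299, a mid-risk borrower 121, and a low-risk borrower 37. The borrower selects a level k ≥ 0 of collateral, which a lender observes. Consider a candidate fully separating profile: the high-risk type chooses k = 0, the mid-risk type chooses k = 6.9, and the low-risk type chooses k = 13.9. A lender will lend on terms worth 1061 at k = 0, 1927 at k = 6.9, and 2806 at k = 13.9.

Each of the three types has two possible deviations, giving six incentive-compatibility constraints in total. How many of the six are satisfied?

5

Low-risk (own payoff 2806 − 37×13.9 = 2291.7): to k=0 gives 1061 → no gain ✓; to k=6.9 gives 1927 − 37×6.9 = 1671.7 → no gain ✓.
High-risk (own payoff 1061): to k=6.9 gives 1927 − 299×6.9 = -136.1 → no gain ✓; to k=13.9 gives 2806 − 299×13.9 = -1350.1 → no gain ✓.
Mid-risk (own payoff 1927 − 121×6.9 = 1092.1): to k=0 gives 1061 → no gain ✓; to k=13.9 gives 2806 − 121×13.9 = 1124.1 → profitable ✗.
5 of the 6 constraints hold; not an equilibrium.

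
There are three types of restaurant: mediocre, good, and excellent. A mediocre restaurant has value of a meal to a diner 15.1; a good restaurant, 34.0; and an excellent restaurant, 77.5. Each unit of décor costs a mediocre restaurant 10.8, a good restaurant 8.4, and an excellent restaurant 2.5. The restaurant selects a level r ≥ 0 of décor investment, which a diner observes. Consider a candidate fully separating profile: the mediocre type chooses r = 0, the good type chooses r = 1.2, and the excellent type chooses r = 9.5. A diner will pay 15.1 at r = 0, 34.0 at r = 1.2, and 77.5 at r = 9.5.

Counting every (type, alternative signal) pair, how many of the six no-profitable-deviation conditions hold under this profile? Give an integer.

5

Mediocre (own payoff 15.1): to r=1.2 gives 34.0 − 10.8×1.2 = 21.04 → profitable ✗; to r=9.5 gives 77.5 − 10.8×9.5 = -25.1 → no gain ✓.
Excellent (own payoff 77.5 − 2.5×9.5 = 53.75): to r=0 gives 15.1 → no gain ✓; to r=1.2 gives 34.0 − 2.5×1.2 = 31 → no gain ✓.
Good (own payoff 34.0 − 8.4×1.2 = 23.92): to r=0 gives 15.1 → no gain ✓; to r=9.5 gives 77.5 − 8.4×9.5 = -2.3 → no gain ✓.
5 of the 6 constraints hold; not an equilibrium.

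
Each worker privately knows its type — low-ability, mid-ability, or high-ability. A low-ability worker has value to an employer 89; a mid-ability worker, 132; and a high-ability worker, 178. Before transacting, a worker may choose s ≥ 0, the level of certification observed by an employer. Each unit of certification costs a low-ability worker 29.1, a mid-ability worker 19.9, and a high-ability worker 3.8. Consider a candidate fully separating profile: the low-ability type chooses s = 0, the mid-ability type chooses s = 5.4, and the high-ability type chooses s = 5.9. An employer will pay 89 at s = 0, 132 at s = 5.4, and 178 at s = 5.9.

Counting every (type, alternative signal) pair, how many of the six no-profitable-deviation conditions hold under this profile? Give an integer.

4

Low-ability (own payoff 89): to s=5.4 gives 132 − 29.1×5.4 = -25.14 → no gain ✓; to s=5.9 gives 178 − 29.1×5.9 = 6.31 → no gain ✓.
Mid-ability (own payoff 132 − 19.9×5.4 = 24.54): to s=0 gives 89 → profitable ✗; to s=5.9 gives 178 − 19.9×5.9 = 60.59 → profitable ✗.
High-ability (own payoff 178 − 3.8×5.9 = 155.58): to s=0 gives 89 → no gain ✓; to s=5.4 gives 132 − 3.8×5.4 = 111.48 → no gain ✓.
4 of the 6 constraints hold; not an equilibrium.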